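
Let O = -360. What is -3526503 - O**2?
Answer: -3656103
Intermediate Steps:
-3526503 - O**2 = -3526503 - 1*(-360)**2 = -3526503 - 1*129600 = -3526503 - 129600 = -3656103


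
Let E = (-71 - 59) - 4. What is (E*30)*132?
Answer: -530640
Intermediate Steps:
E = -134 (E = -130 - 4 = -134)
(E*30)*132 = -134*30*132 = -4020*132 = -530640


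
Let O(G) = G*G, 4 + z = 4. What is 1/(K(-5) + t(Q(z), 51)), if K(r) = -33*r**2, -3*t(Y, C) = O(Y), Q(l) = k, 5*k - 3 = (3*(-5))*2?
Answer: -25/20868 ≈ -0.0011980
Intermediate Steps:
z = 0 (z = -4 + 4 = 0)
k = -27/5 (k = 3/5 + ((3*(-5))*2)/5 = 3/5 + (-15*2)/5 = 3/5 + (1/5)*(-30) = 3/5 - 6 = -27/5 ≈ -5.4000)
Q(l) = -27/5
O(G) = G**2
t(Y, C) = -Y**2/3
1/(K(-5) + t(Q(z), 51)) = 1/(-33*(-5)**2 - (-27/5)**2/3) = 1/(-33*25 - 1/3*729/25) = 1/(-825 - 243/25) = 1/(-20868/25) = -25/20868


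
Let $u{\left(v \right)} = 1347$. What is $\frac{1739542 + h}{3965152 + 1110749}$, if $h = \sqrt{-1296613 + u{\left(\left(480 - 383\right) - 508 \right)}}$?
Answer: $\frac{1739542}{5075901} + \frac{7 i \sqrt{26434}}{5075901} \approx 0.34271 + 0.00022422 i$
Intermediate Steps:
$h = 7 i \sqrt{26434}$ ($h = \sqrt{-1296613 + 1347} = \sqrt{-1295266} = 7 i \sqrt{26434} \approx 1138.1 i$)
$\frac{1739542 + h}{3965152 + 1110749} = \frac{1739542 + 7 i \sqrt{26434}}{3965152 + 1110749} = \frac{1739542 + 7 i \sqrt{26434}}{5075901} = \left(1739542 + 7 i \sqrt{26434}\right) \frac{1}{5075901} = \frac{1739542}{5075901} + \frac{7 i \sqrt{26434}}{5075901}$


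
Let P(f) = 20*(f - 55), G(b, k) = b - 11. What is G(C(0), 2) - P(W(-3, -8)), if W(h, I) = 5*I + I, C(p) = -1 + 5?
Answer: 2053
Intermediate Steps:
C(p) = 4
G(b, k) = -11 + b
W(h, I) = 6*I
P(f) = -1100 + 20*f (P(f) = 20*(-55 + f) = -1100 + 20*f)
G(C(0), 2) - P(W(-3, -8)) = (-11 + 4) - (-1100 + 20*(6*(-8))) = -7 - (-1100 + 20*(-48)) = -7 - (-1100 - 960) = -7 - 1*(-2060) = -7 + 2060 = 2053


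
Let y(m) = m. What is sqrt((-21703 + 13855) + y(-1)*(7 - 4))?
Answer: I*sqrt(7851) ≈ 88.606*I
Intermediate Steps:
sqrt((-21703 + 13855) + y(-1)*(7 - 4)) = sqrt((-21703 + 13855) - (7 - 4)) = sqrt(-7848 - 1*3) = sqrt(-7848 - 3) = sqrt(-7851) = I*sqrt(7851)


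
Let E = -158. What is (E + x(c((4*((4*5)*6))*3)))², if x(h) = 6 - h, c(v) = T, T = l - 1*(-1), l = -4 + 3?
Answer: 23104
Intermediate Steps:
l = -1
T = 0 (T = -1 - 1*(-1) = -1 + 1 = 0)
c(v) = 0
(E + x(c((4*((4*5)*6))*3)))² = (-158 + (6 - 1*0))² = (-158 + (6 + 0))² = (-158 + 6)² = (-152)² = 23104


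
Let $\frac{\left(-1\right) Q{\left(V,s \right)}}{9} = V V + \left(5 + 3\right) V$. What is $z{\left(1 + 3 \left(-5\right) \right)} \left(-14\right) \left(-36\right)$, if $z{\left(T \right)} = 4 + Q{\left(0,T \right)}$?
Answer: $2016$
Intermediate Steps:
$Q{\left(V,s \right)} = - 72 V - 9 V^{2}$ ($Q{\left(V,s \right)} = - 9 \left(V V + \left(5 + 3\right) V\right) = - 9 \left(V^{2} + 8 V\right) = - 72 V - 9 V^{2}$)
$z{\left(T \right)} = 4$ ($z{\left(T \right)} = 4 - 0 \left(8 + 0\right) = 4 - 0 \cdot 8 = 4 + 0 = 4$)
$z{\left(1 + 3 \left(-5\right) \right)} \left(-14\right) \left(-36\right) = 4 \left(-14\right) \left(-36\right) = \left(-56\right) \left(-36\right) = 2016$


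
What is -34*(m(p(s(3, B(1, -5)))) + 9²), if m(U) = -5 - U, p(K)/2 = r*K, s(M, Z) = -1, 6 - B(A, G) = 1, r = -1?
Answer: -2516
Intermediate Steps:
B(A, G) = 5 (B(A, G) = 6 - 1*1 = 6 - 1 = 5)
p(K) = -2*K (p(K) = 2*(-K) = -2*K)
-34*(m(p(s(3, B(1, -5)))) + 9²) = -34*((-5 - (-2)*(-1)) + 9²) = -34*((-5 - 1*2) + 81) = -34*((-5 - 2) + 81) = -34*(-7 + 81) = -34*74 = -2516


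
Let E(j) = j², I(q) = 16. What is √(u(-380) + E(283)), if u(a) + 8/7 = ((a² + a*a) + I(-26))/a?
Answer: √35080743005/665 ≈ 281.65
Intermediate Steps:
u(a) = -8/7 + (16 + 2*a²)/a (u(a) = -8/7 + ((a² + a*a) + 16)/a = -8/7 + ((a² + a²) + 16)/a = -8/7 + (2*a² + 16)/a = -8/7 + (16 + 2*a²)/a)
√(u(-380) + E(283)) = √((-8/7 + 2*(-380) + 16/(-380)) + 283²) = √((-8/7 - 760 + 16*(-1/380)) + 80089) = √((-8/7 - 760 - 4/95) + 80089) = √(-506188/665 + 80089) = √(52752997/665) = √35080743005/665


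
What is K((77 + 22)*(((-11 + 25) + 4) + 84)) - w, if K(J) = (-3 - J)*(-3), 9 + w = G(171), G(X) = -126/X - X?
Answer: 579191/19 ≈ 30484.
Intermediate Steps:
G(X) = -X - 126/X
w = -3434/19 (w = -9 + (-1*171 - 126/171) = -9 + (-171 - 126*1/171) = -9 + (-171 - 14/19) = -9 - 3263/19 = -3434/19 ≈ -180.74)
K(J) = 9 + 3*J
K((77 + 22)*(((-11 + 25) + 4) + 84)) - w = (9 + 3*((77 + 22)*(((-11 + 25) + 4) + 84))) - 1*(-3434/19) = (9 + 3*(99*((14 + 4) + 84))) + 3434/19 = (9 + 3*(99*(18 + 84))) + 3434/19 = (9 + 3*(99*102)) + 3434/19 = (9 + 3*10098) + 3434/19 = (9 + 30294) + 3434/19 = 30303 + 3434/19 = 579191/19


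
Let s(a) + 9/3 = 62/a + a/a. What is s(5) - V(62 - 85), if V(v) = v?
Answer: 167/5 ≈ 33.400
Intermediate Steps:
s(a) = -2 + 62/a (s(a) = -3 + (62/a + a/a) = -3 + (62/a + 1) = -3 + (1 + 62/a) = -2 + 62/a)
s(5) - V(62 - 85) = (-2 + 62/5) - (62 - 85) = (-2 + 62*(⅕)) - 1*(-23) = (-2 + 62/5) + 23 = 52/5 + 23 = 167/5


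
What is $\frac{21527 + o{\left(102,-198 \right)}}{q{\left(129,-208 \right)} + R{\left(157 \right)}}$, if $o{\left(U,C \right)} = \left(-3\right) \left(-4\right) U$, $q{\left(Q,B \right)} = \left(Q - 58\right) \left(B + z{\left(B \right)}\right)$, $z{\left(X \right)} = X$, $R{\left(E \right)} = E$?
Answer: $- \frac{22751}{29379} \approx -0.7744$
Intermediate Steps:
$q{\left(Q,B \right)} = 2 B \left(-58 + Q\right)$ ($q{\left(Q,B \right)} = \left(Q - 58\right) \left(B + B\right) = \left(-58 + Q\right) 2 B = 2 B \left(-58 + Q\right)$)
$o{\left(U,C \right)} = 12 U$
$\frac{21527 + o{\left(102,-198 \right)}}{q{\left(129,-208 \right)} + R{\left(157 \right)}} = \frac{21527 + 12 \cdot 102}{2 \left(-208\right) \left(-58 + 129\right) + 157} = \frac{21527 + 1224}{2 \left(-208\right) 71 + 157} = \frac{22751}{-29536 + 157} = \frac{22751}{-29379} = 22751 \left(- \frac{1}{29379}\right) = - \frac{22751}{29379}$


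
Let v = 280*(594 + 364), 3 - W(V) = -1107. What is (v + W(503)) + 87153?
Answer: 356503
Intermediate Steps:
W(V) = 1110 (W(V) = 3 - 1*(-1107) = 3 + 1107 = 1110)
v = 268240 (v = 280*958 = 268240)
(v + W(503)) + 87153 = (268240 + 1110) + 87153 = 269350 + 87153 = 356503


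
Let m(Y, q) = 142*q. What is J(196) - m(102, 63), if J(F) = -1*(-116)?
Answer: -8830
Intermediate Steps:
J(F) = 116
J(196) - m(102, 63) = 116 - 142*63 = 116 - 1*8946 = 116 - 8946 = -8830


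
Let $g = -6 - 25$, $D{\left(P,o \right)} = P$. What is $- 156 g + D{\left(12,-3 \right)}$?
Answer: $4848$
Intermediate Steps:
$g = -31$ ($g = -6 - 25 = -31$)
$- 156 g + D{\left(12,-3 \right)} = \left(-156\right) \left(-31\right) + 12 = 4836 + 12 = 4848$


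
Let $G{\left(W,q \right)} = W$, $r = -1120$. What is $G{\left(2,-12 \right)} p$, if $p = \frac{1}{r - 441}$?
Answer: $- \frac{2}{1561} \approx -0.0012812$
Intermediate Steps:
$p = - \frac{1}{1561}$ ($p = \frac{1}{-1120 - 441} = \frac{1}{-1561} = - \frac{1}{1561} \approx -0.00064061$)
$G{\left(2,-12 \right)} p = 2 \left(- \frac{1}{1561}\right) = - \frac{2}{1561}$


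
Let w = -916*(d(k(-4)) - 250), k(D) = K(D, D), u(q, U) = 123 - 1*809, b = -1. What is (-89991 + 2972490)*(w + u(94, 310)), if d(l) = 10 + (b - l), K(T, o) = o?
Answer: 623790078594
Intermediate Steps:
u(q, U) = -686 (u(q, U) = 123 - 809 = -686)
k(D) = D
d(l) = 9 - l (d(l) = 10 + (-1 - l) = 9 - l)
w = 217092 (w = -916*((9 - 1*(-4)) - 250) = -916*((9 + 4) - 250) = -916*(13 - 250) = -916*(-237) = 217092)
(-89991 + 2972490)*(w + u(94, 310)) = (-89991 + 2972490)*(217092 - 686) = 2882499*216406 = 623790078594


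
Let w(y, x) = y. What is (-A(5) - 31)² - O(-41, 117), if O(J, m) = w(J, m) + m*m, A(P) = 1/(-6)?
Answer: -457103/36 ≈ -12697.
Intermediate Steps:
A(P) = -⅙ (A(P) = 1*(-⅙) = -⅙)
O(J, m) = J + m² (O(J, m) = J + m*m = J + m²)
(-A(5) - 31)² - O(-41, 117) = (-1*(-⅙) - 31)² - (-41 + 117²) = (⅙ - 31)² - (-41 + 13689) = (-185/6)² - 1*13648 = 34225/36 - 13648 = -457103/36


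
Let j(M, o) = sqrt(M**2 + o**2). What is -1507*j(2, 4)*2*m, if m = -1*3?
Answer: 18084*sqrt(5) ≈ 40437.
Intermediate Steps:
m = -3
-1507*j(2, 4)*2*m = -1507*sqrt(2**2 + 4**2)*2*(-3) = -1507*sqrt(4 + 16)*2*(-3) = -1507*sqrt(20)*2*(-3) = -1507*(2*sqrt(5))*2*(-3) = -1507*4*sqrt(5)*(-3) = -(-18084)*sqrt(5) = 18084*sqrt(5)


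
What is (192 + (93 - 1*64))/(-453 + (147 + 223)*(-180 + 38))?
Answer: -221/52993 ≈ -0.0041704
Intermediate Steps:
(192 + (93 - 1*64))/(-453 + (147 + 223)*(-180 + 38)) = (192 + (93 - 64))/(-453 + 370*(-142)) = (192 + 29)/(-453 - 52540) = 221/(-52993) = 221*(-1/52993) = -221/52993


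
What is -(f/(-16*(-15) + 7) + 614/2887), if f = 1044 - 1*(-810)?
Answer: -5504156/713089 ≈ -7.7188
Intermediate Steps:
f = 1854 (f = 1044 + 810 = 1854)
-(f/(-16*(-15) + 7) + 614/2887) = -(1854/(-16*(-15) + 7) + 614/2887) = -(1854/(240 + 7) + 614*(1/2887)) = -(1854/247 + 614/2887) = -1*5504156/713089 = -5504156/713089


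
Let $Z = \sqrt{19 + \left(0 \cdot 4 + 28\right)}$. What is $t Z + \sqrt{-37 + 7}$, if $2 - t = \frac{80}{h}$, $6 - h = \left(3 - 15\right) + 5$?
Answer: $- \frac{54 \sqrt{47}}{13} + i \sqrt{30} \approx -28.477 + 5.4772 i$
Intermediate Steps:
$h = 13$ ($h = 6 - \left(\left(3 - 15\right) + 5\right) = 6 - \left(-12 + 5\right) = 6 - -7 = 6 + 7 = 13$)
$Z = \sqrt{47}$ ($Z = \sqrt{19 + \left(0 + 28\right)} = \sqrt{19 + 28} = \sqrt{47} \approx 6.8557$)
$t = - \frac{54}{13}$ ($t = 2 - \frac{80}{13} = - \frac{54}{13} \approx -4.1538$)
$t Z + \sqrt{-37 + 7} = - \frac{54 \sqrt{47}}{13} + \sqrt{-37 + 7} = - \frac{54 \sqrt{47}}{13} + \sqrt{-30} = - \frac{54 \sqrt{47}}{13} + i \sqrt{30}$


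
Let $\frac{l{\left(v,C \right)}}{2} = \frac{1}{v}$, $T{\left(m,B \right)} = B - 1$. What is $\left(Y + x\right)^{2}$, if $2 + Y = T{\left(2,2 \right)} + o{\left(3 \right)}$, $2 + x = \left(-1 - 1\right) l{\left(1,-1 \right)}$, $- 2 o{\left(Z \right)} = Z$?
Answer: $\frac{289}{4} \approx 72.25$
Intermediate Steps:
$T{\left(m,B \right)} = -1 + B$
$o{\left(Z \right)} = - \frac{Z}{2}$
$l{\left(v,C \right)} = \frac{2}{v}$
$x = -6$ ($x = -2 + \left(-1 - 1\right) \frac{2}{1} = -2 - 2 \cdot 2 \cdot 1 = -2 - 4 = -6$)
$Y = - \frac{5}{2}$ ($Y = -2 + \left(\left(-1 + 2\right) - \frac{3}{2}\right) = -2 + \left(1 - \frac{3}{2}\right) = -2 - \frac{1}{2} = - \frac{5}{2} \approx -2.5$)
$\left(Y + x\right)^{2} = \left(- \frac{5}{2} - 6\right)^{2} = \left(- \frac{17}{2}\right)^{2} = \frac{289}{4}$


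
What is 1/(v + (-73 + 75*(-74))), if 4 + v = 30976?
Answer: 1/25349 ≈ 3.9449e-5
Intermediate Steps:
v = 30972 (v = -4 + 30976 = 30972)
1/(v + (-73 + 75*(-74))) = 1/(30972 + (-73 + 75*(-74))) = 1/(30972 + (-73 - 5550)) = 1/(30972 - 5623) = 1/25349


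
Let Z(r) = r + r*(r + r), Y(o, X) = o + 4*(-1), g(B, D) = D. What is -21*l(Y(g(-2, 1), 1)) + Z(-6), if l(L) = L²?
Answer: -123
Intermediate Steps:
Y(o, X) = -4 + o (Y(o, X) = o - 4 = -4 + o)
Z(r) = r + 2*r² (Z(r) = r + r*(2*r) = r + 2*r²)
-21*l(Y(g(-2, 1), 1)) + Z(-6) = -21*(-4 + 1)² - 6*(1 + 2*(-6)) = -21*(-3)² - 6*(1 - 12) = -21*9 - 6*(-11) = -189 + 66 = -123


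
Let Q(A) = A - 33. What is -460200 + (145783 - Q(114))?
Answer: -314498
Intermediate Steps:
Q(A) = -33 + A
-460200 + (145783 - Q(114)) = -460200 + (145783 - (-33 + 114)) = -460200 + (145783 - 1*81) = -460200 + (145783 - 81) = -460200 + 145702 = -314498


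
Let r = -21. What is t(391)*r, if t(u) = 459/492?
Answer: -3213/164 ≈ -19.591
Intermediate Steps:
t(u) = 153/164 (t(u) = 459*(1/492) = 153/164)
t(391)*r = (153/164)*(-21) = -3213/164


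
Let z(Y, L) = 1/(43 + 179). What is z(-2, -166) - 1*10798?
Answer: -2397155/222 ≈ -10798.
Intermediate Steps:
z(Y, L) = 1/222
z(-2, -166) - 1*10798 = 1/222 - 1*10798 = 1/222 - 10798 = -2397155/222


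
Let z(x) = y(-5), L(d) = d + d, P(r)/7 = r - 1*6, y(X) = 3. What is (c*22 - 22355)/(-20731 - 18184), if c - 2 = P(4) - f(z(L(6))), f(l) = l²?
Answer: 22817/38915 ≈ 0.58633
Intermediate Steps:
P(r) = -42 + 7*r (P(r) = 7*(r - 1*6) = 7*(r - 6) = 7*(-6 + r) = -42 + 7*r)
L(d) = 2*d
z(x) = 3
c = -21 (c = 2 + ((-42 + 7*4) - 1*3²) = 2 + ((-42 + 28) - 1*9) = 2 + (-14 - 9) = 2 - 23 = -21)
(c*22 - 22355)/(-20731 - 18184) = (-21*22 - 22355)/(-20731 - 18184) = (-462 - 22355)/(-38915) = -22817*(-1/38915) = 22817/38915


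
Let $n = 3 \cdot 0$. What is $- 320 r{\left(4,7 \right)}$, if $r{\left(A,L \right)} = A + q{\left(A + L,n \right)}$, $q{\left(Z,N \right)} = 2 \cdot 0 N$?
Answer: $-1280$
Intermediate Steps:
$n = 0$
$q{\left(Z,N \right)} = 0$ ($q{\left(Z,N \right)} = 0 N = 0$)
$r{\left(A,L \right)} = A$ ($r{\left(A,L \right)} = A + 0 = A$)
$- 320 r{\left(4,7 \right)} = \left(-320\right) 4 = -1280$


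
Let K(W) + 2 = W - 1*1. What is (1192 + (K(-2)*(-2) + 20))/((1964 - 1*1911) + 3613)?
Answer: ⅓ ≈ 0.33333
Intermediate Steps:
K(W) = -3 + W (K(W) = -2 + (W - 1*1) = -2 + (W - 1) = -2 + (-1 + W) = -3 + W)
(1192 + (K(-2)*(-2) + 20))/((1964 - 1*1911) + 3613) = (1192 + ((-3 - 2)*(-2) + 20))/((1964 - 1*1911) + 3613) = (1192 + (-5*(-2) + 20))/((1964 - 1911) + 3613) = (1192 + (10 + 20))/(53 + 3613) = (1192 + 30)/3666 = 1222*(1/3666) = ⅓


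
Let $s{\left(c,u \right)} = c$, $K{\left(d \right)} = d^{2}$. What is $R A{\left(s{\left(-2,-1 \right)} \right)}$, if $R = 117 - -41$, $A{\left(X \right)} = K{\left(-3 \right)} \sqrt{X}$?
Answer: $1422 i \sqrt{2} \approx 2011.0 i$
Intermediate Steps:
$A{\left(X \right)} = 9 \sqrt{X}$ ($A{\left(X \right)} = \left(-3\right)^{2} \sqrt{X} = 9 \sqrt{X}$)
$R = 158$ ($R = 117 + 41 = 158$)
$R A{\left(s{\left(-2,-1 \right)} \right)} = 158 \cdot 9 \sqrt{-2} = 158 \cdot 9 i \sqrt{2} = 1422 i \sqrt{2}$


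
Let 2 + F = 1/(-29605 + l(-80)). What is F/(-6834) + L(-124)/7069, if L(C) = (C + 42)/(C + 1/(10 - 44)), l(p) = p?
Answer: 2335441911503/6047468437483170 ≈ 0.00038619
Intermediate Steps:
L(C) = (42 + C)/(-1/34 + C) (L(C) = (42 + C)/(C + 1/(-34)) = (42 + C)/(C - 1/34) = (42 + C)/(-1/34 + C))
F = -59371/29685 (F = -2 + 1/(-29605 - 80) = -2 + 1/(-29685) = -2 - 1/29685 = -59371/29685 ≈ -2.0000)
F/(-6834) + L(-124)/7069 = -59371/29685/(-6834) + (34*(42 - 124)/(-1 + 34*(-124)))/7069 = -59371/29685*(-1/6834) + (34*(-82)/(-1 - 4216))*(1/7069) = 59371/202867290 + (34*(-82)/(-4217))*(1/7069) = 59371/202867290 + (34*(-1/4217)*(-82))*(1/7069) = 59371/202867290 + (2788/4217)*(1/7069) = 59371/202867290 + 2788/29809973 = 2335441911503/6047468437483170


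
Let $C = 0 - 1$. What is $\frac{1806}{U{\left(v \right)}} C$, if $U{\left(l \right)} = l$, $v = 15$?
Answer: $- \frac{602}{5} \approx -120.4$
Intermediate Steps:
$C = -1$
$\frac{1806}{U{\left(v \right)}} C = \frac{1806}{15} \left(-1\right) = 1806 \cdot \frac{1}{15} \left(-1\right) = \frac{602}{5} \left(-1\right) = - \frac{602}{5}$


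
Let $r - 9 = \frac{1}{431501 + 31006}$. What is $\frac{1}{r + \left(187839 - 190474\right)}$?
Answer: $- \frac{462507}{1214543381} \approx -0.00038081$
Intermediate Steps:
$r = \frac{4162564}{462507}$ ($r = 9 + \frac{1}{431501 + 31006} = 9 + \frac{1}{462507} = \frac{4162564}{462507} \approx 9.0$)
$\frac{1}{r + \left(187839 - 190474\right)} = \frac{1}{\frac{4162564}{462507} + \left(187839 - 190474\right)} = \frac{1}{\frac{4162564}{462507} - 2635} = \frac{1}{- \frac{1214543381}{462507}} = - \frac{462507}{1214543381}$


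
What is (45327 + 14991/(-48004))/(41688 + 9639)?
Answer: 725287439/821300436 ≈ 0.88310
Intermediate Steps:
(45327 + 14991/(-48004))/(41688 + 9639) = (45327 + 14991*(-1/48004))/51327 = (45327 - 14991/48004)*(1/51327) = (2175862317/48004)*(1/51327) = 725287439/821300436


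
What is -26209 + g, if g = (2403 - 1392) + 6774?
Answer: -18424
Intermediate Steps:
g = 7785 (g = 1011 + 6774 = 7785)
-26209 + g = -26209 + 7785 = -18424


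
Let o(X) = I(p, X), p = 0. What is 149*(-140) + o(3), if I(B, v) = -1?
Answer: -20861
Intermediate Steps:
o(X) = -1
149*(-140) + o(3) = 149*(-140) - 1 = -20860 - 1 = -20861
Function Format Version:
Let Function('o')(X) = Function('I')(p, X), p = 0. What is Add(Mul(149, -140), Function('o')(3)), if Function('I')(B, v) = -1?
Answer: -20861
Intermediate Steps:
Function('o')(X) = -1
Add(Mul(149, -140), Function('o')(3)) = Add(Mul(149, -140), -1) = Add(-20860, -1) = -20861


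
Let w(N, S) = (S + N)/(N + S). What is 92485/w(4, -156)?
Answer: 92485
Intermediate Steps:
w(N, S) = 1 (w(N, S) = (N + S)/(N + S) = 1)
92485/w(4, -156) = 92485/1 = 92485*1 = 92485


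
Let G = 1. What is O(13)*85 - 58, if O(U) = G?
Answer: 27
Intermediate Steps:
O(U) = 1
O(13)*85 - 58 = 1*85 - 58 = 85 - 58 = 27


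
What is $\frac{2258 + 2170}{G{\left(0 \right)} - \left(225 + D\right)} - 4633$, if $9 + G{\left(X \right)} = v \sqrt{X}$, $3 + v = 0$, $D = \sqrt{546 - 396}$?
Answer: $- \frac{42337625}{9101} + \frac{3690 \sqrt{6}}{9101} \approx -4651.0$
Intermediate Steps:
$D = 5 \sqrt{6}$ ($D = \sqrt{150} = 5 \sqrt{6} \approx 12.247$)
$v = -3$ ($v = -3 + 0 = -3$)
$G{\left(X \right)} = -9 - 3 \sqrt{X}$
$\frac{2258 + 2170}{G{\left(0 \right)} - \left(225 + D\right)} - 4633 = \frac{2258 + 2170}{\left(-9 - 3 \sqrt{0}\right) + \left(\left(-569 + 344\right) - 5 \sqrt{6}\right)} - 4633 = \frac{4428}{\left(-9 - 0\right) - \left(225 + 5 \sqrt{6}\right)} - 4633 = \frac{4428}{\left(-9 + 0\right) - \left(225 + 5 \sqrt{6}\right)} - 4633 = \frac{4428}{-9 - \left(225 + 5 \sqrt{6}\right)} - 4633 = \frac{4428}{-234 - 5 \sqrt{6}} - 4633 = -4633 + \frac{4428}{-234 - 5 \sqrt{6}}$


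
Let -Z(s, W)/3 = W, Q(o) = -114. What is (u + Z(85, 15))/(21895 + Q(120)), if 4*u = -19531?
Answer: -857/3788 ≈ -0.22624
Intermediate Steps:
u = -19531/4 (u = (¼)*(-19531) = -19531/4 ≈ -4882.8)
Z(s, W) = -3*W
(u + Z(85, 15))/(21895 + Q(120)) = (-19531/4 - 3*15)/(21895 - 114) = (-19531/4 - 45)/21781 = -19711/4*1/21781 = -857/3788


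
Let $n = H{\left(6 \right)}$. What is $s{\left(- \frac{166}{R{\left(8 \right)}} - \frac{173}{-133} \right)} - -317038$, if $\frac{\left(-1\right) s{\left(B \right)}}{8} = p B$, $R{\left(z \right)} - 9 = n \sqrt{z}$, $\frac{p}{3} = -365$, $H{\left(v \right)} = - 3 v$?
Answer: $\frac{4126850422}{12369} + \frac{1938880 \sqrt{2}}{93} \approx 3.6313 \cdot 10^{5}$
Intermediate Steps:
$n = -18$ ($n = \left(-3\right) 6 = -18$)
$p = -1095$ ($p = 3 \left(-365\right) = -1095$)
$R{\left(z \right)} = 9 - 18 \sqrt{z}$
$s{\left(B \right)} = 8760 B$ ($s{\left(B \right)} = - 8 \left(- 1095 B\right) = 8760 B$)
$s{\left(- \frac{166}{R{\left(8 \right)}} - \frac{173}{-133} \right)} - -317038 = 8760 \left(- \frac{166}{9 - 18 \sqrt{8}} - \frac{173}{-133}\right) - -317038 = 8760 \left(- \frac{166}{9 - 18 \cdot 2 \sqrt{2}} - - \frac{173}{133}\right) + 317038 = 8760 \left(- \frac{166}{9 - 36 \sqrt{2}} + \frac{173}{133}\right) + 317038 = 8760 \left(\frac{173}{133} - \frac{166}{9 - 36 \sqrt{2}}\right) + 317038 = \left(\frac{1515480}{133} - \frac{1454160}{9 - 36 \sqrt{2}}\right) + 317038 = \frac{43681534}{133} - \frac{1454160}{9 - 36 \sqrt{2}}$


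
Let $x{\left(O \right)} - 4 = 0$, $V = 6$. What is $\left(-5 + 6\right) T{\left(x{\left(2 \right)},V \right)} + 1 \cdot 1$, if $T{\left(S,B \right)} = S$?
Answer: $5$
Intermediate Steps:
$x{\left(O \right)} = 4$ ($x{\left(O \right)} = 4 + 0 = 4$)
$\left(-5 + 6\right) T{\left(x{\left(2 \right)},V \right)} + 1 \cdot 1 = \left(-5 + 6\right) 4 + 1 \cdot 1 = 1 \cdot 4 + 1 = 4 + 1 = 5$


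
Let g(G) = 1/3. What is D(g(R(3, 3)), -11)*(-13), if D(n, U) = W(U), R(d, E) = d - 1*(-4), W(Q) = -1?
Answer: 13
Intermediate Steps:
R(d, E) = 4 + d (R(d, E) = d + 4 = 4 + d)
g(G) = ⅓
D(n, U) = -1
D(g(R(3, 3)), -11)*(-13) = -1*(-13) = 13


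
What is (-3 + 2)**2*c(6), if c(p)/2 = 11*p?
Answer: 132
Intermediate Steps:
c(p) = 22*p (c(p) = 2*(11*p) = 22*p)
(-3 + 2)**2*c(6) = (-3 + 2)**2*(22*6) = (-1)**2*132 = 1*132 = 132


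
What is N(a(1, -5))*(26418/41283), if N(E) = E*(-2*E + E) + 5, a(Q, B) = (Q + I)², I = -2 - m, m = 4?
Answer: -5459720/13761 ≈ -396.75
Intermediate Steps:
I = -6 (I = -2 - 1*4 = -2 - 4 = -6)
a(Q, B) = (-6 + Q)² (a(Q, B) = (Q - 6)² = (-6 + Q)²)
N(E) = 5 - E² (N(E) = E*(-E) + 5 = -E² + 5 = 5 - E²)
N(a(1, -5))*(26418/41283) = (5 - ((-6 + 1)²)²)*(26418/41283) = (5 - ((-5)²)²)*(26418*(1/41283)) = (5 - 1*25²)*(8806/13761) = (5 - 1*625)*(8806/13761) = (5 - 625)*(8806/13761) = -620*8806/13761 = -5459720/13761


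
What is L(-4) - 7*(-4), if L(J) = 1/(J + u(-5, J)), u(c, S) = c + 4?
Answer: 139/5 ≈ 27.800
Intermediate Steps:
u(c, S) = 4 + c
L(J) = 1/(-1 + J) (L(J) = 1/(J + (4 - 5)) = 1/(J - 1) = 1/(-1 + J))
L(-4) - 7*(-4) = 1/(-1 - 4) - 7*(-4) = 1/(-5) + 28 = -⅕ + 28 = 139/5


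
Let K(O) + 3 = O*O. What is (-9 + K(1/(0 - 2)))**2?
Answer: 2209/16 ≈ 138.06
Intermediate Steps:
K(O) = -3 + O**2 (K(O) = -3 + O*O = -3 + O**2)
(-9 + K(1/(0 - 2)))**2 = (-9 + (-3 + (1/(0 - 2))**2))**2 = (-9 + (-3 + (1/(-2))**2))**2 = (-9 + (-3 + (-1/2)**2))**2 = (-9 + (-3 + 1/4))**2 = (-9 - 11/4)**2 = (-47/4)**2 = 2209/16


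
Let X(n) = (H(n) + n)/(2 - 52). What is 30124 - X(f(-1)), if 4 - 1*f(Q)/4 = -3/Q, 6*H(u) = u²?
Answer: 451862/15 ≈ 30124.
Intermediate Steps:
H(u) = u²/6
f(Q) = 16 + 12/Q (f(Q) = 16 - (-12)/Q = 16 + 12/Q)
X(n) = -n/50 - n²/300 (X(n) = (n²/6 + n)/(2 - 52) = (n + n²/6)/(-50) = (n + n²/6)*(-1/50) = -n/50 - n²/300)
30124 - X(f(-1)) = 30124 - (16 + 12/(-1))*(-6 - (16 + 12/(-1)))/300 = 30124 - (16 + 12*(-1))*(-6 - (16 + 12*(-1)))/300 = 30124 - (16 - 12)*(-6 - (16 - 12))/300 = 30124 - 4*(-6 - 1*4)/300 = 30124 - 4*(-6 - 4)/300 = 30124 - 4*(-10)/300 = 30124 - 1*(-2/15) = 30124 + 2/15 = 451862/15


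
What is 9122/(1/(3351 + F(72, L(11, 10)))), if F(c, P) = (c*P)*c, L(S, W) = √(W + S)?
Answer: 30567822 + 47288448*√21 ≈ 2.4727e+8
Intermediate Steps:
L(S, W) = √(S + W)
F(c, P) = P*c² (F(c, P) = (P*c)*c = P*c²)
9122/(1/(3351 + F(72, L(11, 10)))) = 9122/(1/(3351 + √(11 + 10)*72²)) = 9122/(1/(3351 + √21*5184)) = 9122/(1/(3351 + 5184*√21)) = 9122*(3351 + 5184*√21) = 30567822 + 47288448*√21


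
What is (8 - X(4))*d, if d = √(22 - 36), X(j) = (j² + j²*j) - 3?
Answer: -69*I*√14 ≈ -258.17*I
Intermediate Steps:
X(j) = -3 + j² + j³ (X(j) = (j² + j³) - 3 = -3 + j² + j³)
d = I*√14 (d = √(-14) = I*√14 ≈ 3.7417*I)
(8 - X(4))*d = (8 - (-3 + 4² + 4³))*(I*√14) = (8 - (-3 + 16 + 64))*(I*√14) = (8 - 1*77)*(I*√14) = (8 - 77)*(I*√14) = -69*I*√14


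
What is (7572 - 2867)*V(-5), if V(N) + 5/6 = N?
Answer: -164675/6 ≈ -27446.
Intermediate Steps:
V(N) = -5/6 + N
(7572 - 2867)*V(-5) = (7572 - 2867)*(-5/6 - 5) = 4705*(-35/6) = -164675/6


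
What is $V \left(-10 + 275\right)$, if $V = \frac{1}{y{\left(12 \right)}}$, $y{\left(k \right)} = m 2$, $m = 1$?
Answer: $\frac{265}{2} \approx 132.5$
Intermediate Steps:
$y{\left(k \right)} = 2$ ($y{\left(k \right)} = 1 \cdot 2 = 2$)
$V = \frac{1}{2} \approx 0.5$
$V \left(-10 + 275\right) = \frac{-10 + 275}{2} = \frac{1}{2} \cdot 265 = \frac{265}{2}$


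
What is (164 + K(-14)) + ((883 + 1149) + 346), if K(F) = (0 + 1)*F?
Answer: 2528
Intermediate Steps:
K(F) = F (K(F) = 1*F = F)
(164 + K(-14)) + ((883 + 1149) + 346) = (164 - 14) + ((883 + 1149) + 346) = 150 + (2032 + 346) = 150 + 2378 = 2528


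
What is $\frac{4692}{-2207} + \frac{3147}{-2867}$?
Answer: $- \frac{20397393}{6327469} \approx -3.2236$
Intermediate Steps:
$\frac{4692}{-2207} + \frac{3147}{-2867} = 4692 \left(- \frac{1}{2207}\right) + 3147 \left(- \frac{1}{2867}\right) = - \frac{4692}{2207} - \frac{3147}{2867} = - \frac{20397393}{6327469}$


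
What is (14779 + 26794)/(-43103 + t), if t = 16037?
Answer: -41573/27066 ≈ -1.5360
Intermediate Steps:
(14779 + 26794)/(-43103 + t) = (14779 + 26794)/(-43103 + 16037) = 41573/(-27066) = 41573*(-1/27066) = -41573/27066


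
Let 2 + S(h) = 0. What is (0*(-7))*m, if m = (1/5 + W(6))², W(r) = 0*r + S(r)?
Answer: 0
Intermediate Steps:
S(h) = -2 (S(h) = -2 + 0 = -2)
W(r) = -2 (W(r) = 0*r - 2 = 0 - 2 = -2)
m = 81/25 (m = (1/5 - 2)² = (⅕ - 2)² = (-9/5)² = 81/25 ≈ 3.2400)
(0*(-7))*m = (0*(-7))*(81/25) = 0*(81/25) = 0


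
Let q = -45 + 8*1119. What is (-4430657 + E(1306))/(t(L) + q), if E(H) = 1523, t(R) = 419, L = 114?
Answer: -2214567/4663 ≈ -474.92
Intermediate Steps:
q = 8907 (q = -45 + 8952 = 8907)
(-4430657 + E(1306))/(t(L) + q) = (-4430657 + 1523)/(419 + 8907) = -4429134/9326 = -4429134*1/9326 = -2214567/4663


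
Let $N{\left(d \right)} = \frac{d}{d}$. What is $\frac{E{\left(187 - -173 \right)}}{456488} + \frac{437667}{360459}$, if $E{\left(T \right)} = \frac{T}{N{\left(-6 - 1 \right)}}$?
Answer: $\frac{8329979114}{6856050333} \approx 1.215$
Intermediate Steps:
$N{\left(d \right)} = 1$
$E{\left(T \right)} = T$ ($E{\left(T \right)} = \frac{T}{1} = T 1 = T$)
$\frac{E{\left(187 - -173 \right)}}{456488} + \frac{437667}{360459} = \frac{187 - -173}{456488} + \frac{437667}{360459} = \left(187 + 173\right) \frac{1}{456488} + 437667 \cdot \frac{1}{360459} = 360 \cdot \frac{1}{456488} + \frac{145889}{120153} = \frac{45}{57061} + \frac{145889}{120153} = \frac{8329979114}{6856050333}$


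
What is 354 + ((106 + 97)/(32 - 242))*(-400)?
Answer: 2222/3 ≈ 740.67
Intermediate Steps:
354 + ((106 + 97)/(32 - 242))*(-400) = 354 + (203/(-210))*(-400) = 354 + (203*(-1/210))*(-400) = 354 - 29/30*(-400) = 354 + 1160/3 = 2222/3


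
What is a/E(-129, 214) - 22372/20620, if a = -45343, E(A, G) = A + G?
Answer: -46843714/87635 ≈ -534.53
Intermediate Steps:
a/E(-129, 214) - 22372/20620 = -45343/(-129 + 214) - 22372/20620 = -45343/85 - 22372*1/20620 = -45343*1/85 - 5593/5155 = -45343/85 - 5593/5155 = -46843714/87635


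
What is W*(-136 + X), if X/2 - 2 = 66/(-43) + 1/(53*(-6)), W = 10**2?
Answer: -92351500/6837 ≈ -13508.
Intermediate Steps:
W = 100
X = 6317/6837 (X = 4 + 2*(66/(-43) + 1/(53*(-6))) = 4 + 2*(66*(-1/43) + (1/53)*(-1/6)) = 4 + 2*(-66/43 - 1/318) = 4 + 2*(-21031/13674) = 4 - 21031/6837 = 6317/6837 ≈ 0.92394)
W*(-136 + X) = 100*(-136 + 6317/6837) = 100*(-923515/6837) = -92351500/6837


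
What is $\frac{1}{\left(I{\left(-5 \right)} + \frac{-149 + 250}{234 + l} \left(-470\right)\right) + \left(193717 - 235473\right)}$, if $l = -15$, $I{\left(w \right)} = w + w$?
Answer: $- \frac{219}{9194224} \approx -2.3819 \cdot 10^{-5}$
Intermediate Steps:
$I{\left(w \right)} = 2 w$
$\frac{1}{\left(I{\left(-5 \right)} + \frac{-149 + 250}{234 + l} \left(-470\right)\right) + \left(193717 - 235473\right)} = \frac{1}{\left(2 \left(-5\right) + \frac{-149 + 250}{234 - 15} \left(-470\right)\right) + \left(193717 - 235473\right)} = \frac{1}{\left(-10 + \frac{101}{219} \left(-470\right)\right) - 41756} = \frac{1}{\left(-10 - \frac{47470}{219}\right) - 41756} = \frac{1}{- \frac{49660}{219} - 41756} = \frac{1}{- \frac{9194224}{219}} = - \frac{219}{9194224}$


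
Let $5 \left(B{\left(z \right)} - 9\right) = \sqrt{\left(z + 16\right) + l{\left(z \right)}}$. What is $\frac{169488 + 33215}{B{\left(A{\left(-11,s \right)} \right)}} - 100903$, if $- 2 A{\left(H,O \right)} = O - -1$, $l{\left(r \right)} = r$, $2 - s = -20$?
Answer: $\frac{- 100903 \sqrt{7} + 3527120 i}{\sqrt{7} - 45 i} \approx -78458.0 - 1319.6 i$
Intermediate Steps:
$s = 22$ ($s = 2 - -20 = 2 + 20 = 22$)
$A{\left(H,O \right)} = - \frac{1}{2} - \frac{O}{2}$ ($A{\left(H,O \right)} = - \frac{O - -1}{2} = - \frac{O + 1}{2} = - \frac{1 + O}{2} = - \frac{1}{2} - \frac{O}{2}$)
$B{\left(z \right)} = 9 + \frac{\sqrt{16 + 2 z}}{5}$ ($B{\left(z \right)} = 9 + \frac{\sqrt{\left(z + 16\right) + z}}{5} = 9 + \frac{\sqrt{\left(16 + z\right) + z}}{5} = 9 + \frac{\sqrt{16 + 2 z}}{5}$)
$\frac{169488 + 33215}{B{\left(A{\left(-11,s \right)} \right)}} - 100903 = \frac{169488 + 33215}{9 + \frac{\sqrt{16 + 2 \left(- \frac{1}{2} - 11\right)}}{5}} - 100903 = \frac{202703}{9 + \frac{\sqrt{16 + 2 \left(- \frac{1}{2} - 11\right)}}{5}} - 100903 = \frac{202703}{9 + \frac{\sqrt{16 + 2 \left(- \frac{23}{2}\right)}}{5}} - 100903 = \frac{202703}{9 + \frac{\sqrt{16 - 23}}{5}} - 100903 = \frac{202703}{9 + \frac{\sqrt{-7}}{5}} - 100903 = \frac{202703}{9 + \frac{i \sqrt{7}}{5}} - 100903 = -100903 + \frac{202703}{9 + \frac{i \sqrt{7}}{5}}$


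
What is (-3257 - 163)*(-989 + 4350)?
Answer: -11494620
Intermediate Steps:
(-3257 - 163)*(-989 + 4350) = -3420*3361 = -11494620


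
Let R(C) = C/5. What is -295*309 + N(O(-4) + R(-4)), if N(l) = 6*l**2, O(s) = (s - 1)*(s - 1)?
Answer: -2191029/25 ≈ -87641.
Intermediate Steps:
O(s) = (-1 + s)**2 (O(s) = (-1 + s)*(-1 + s) = (-1 + s)**2)
R(C) = C/5 (R(C) = C*(1/5) = C/5)
-295*309 + N(O(-4) + R(-4)) = -295*309 + 6*((-1 - 4)**2 + (1/5)*(-4))**2 = -91155 + 6*((-5)**2 - 4/5)**2 = -91155 + 6*(25 - 4/5)**2 = -91155 + 6*(121/5)**2 = -91155 + 6*(14641/25) = -91155 + 87846/25 = -2191029/25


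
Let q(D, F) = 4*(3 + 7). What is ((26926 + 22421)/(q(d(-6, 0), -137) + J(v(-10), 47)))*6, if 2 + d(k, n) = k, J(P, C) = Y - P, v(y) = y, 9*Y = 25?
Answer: 2664738/475 ≈ 5610.0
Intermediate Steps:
Y = 25/9 (Y = (⅑)*25 = 25/9 ≈ 2.7778)
J(P, C) = 25/9 - P
d(k, n) = -2 + k
q(D, F) = 40 (q(D, F) = 4*10 = 40)
((26926 + 22421)/(q(d(-6, 0), -137) + J(v(-10), 47)))*6 = ((26926 + 22421)/(40 + (25/9 - 1*(-10))))*6 = (49347/(40 + (25/9 + 10)))*6 = (49347/(40 + 115/9))*6 = (49347/(475/9))*6 = (49347*(9/475))*6 = (444123/475)*6 = 2664738/475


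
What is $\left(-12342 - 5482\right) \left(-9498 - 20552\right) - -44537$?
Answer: $535655737$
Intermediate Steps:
$\left(-12342 - 5482\right) \left(-9498 - 20552\right) - -44537 = \left(-12342 + \left(\left(-5038 + 399\right) - 843\right)\right) \left(-30050\right) + 44537 = \left(-12342 - 5482\right) \left(-30050\right) + 44537 = \left(-17824\right) \left(-30050\right) + 44537 = 535611200 + 44537 = 535655737$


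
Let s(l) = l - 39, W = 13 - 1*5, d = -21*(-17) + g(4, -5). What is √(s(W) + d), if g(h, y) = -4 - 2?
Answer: 8*√5 ≈ 17.889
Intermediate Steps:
g(h, y) = -6
d = 351 (d = -21*(-17) - 6 = 357 - 6 = 351)
W = 8 (W = 13 - 5 = 8)
s(l) = -39 + l
√(s(W) + d) = √((-39 + 8) + 351) = √(-31 + 351) = √320 = 8*√5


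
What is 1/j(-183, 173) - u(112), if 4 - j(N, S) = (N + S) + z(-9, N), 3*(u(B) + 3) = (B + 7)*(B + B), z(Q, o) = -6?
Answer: -532937/60 ≈ -8882.3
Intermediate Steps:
u(B) = -3 + 2*B*(7 + B)/3 (u(B) = -3 + ((B + 7)*(B + B))/3 = -3 + ((7 + B)*(2*B))/3 = -3 + (2*B*(7 + B))/3 = -3 + 2*B*(7 + B)/3)
j(N, S) = 10 - N - S (j(N, S) = 4 - ((N + S) - 6) = 4 - (-6 + N + S) = 4 + (6 - N - S) = 10 - N - S)
1/j(-183, 173) - u(112) = 1/(10 - 1*(-183) - 1*173) - (-3 + (⅔)*112² + (14/3)*112) = 1/(10 + 183 - 173) - (-3 + (⅔)*12544 + 1568/3) = 1/20 - (-3 + 25088/3 + 1568/3) = 1/20 - 1*26647/3 = 1/20 - 26647/3 = -532937/60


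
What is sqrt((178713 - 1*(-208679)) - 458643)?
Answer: I*sqrt(71251) ≈ 266.93*I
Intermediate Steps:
sqrt((178713 - 1*(-208679)) - 458643) = sqrt((178713 + 208679) - 458643) = sqrt(387392 - 458643) = sqrt(-71251) = I*sqrt(71251)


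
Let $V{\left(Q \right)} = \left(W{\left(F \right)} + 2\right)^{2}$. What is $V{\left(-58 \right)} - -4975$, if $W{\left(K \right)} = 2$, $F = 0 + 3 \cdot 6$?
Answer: $4991$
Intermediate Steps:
$F = 18$ ($F = 0 + 18 = 18$)
$V{\left(Q \right)} = 16$ ($V{\left(Q \right)} = \left(2 + 2\right)^{2} = 4^{2} = 16$)
$V{\left(-58 \right)} - -4975 = 16 - -4975 = 16 + 4975 = 4991$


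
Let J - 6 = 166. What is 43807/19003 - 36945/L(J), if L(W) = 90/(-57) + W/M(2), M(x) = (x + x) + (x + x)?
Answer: -26645339831/14385271 ≈ -1852.3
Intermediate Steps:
J = 172 (J = 6 + 166 = 172)
M(x) = 4*x (M(x) = 2*x + 2*x = 4*x)
L(W) = -30/19 + W/8 (L(W) = 90/(-57) + W/((4*2)) = 90*(-1/57) + W/8 = -30/19 + W*(⅛) = -30/19 + W/8)
43807/19003 - 36945/L(J) = 43807/19003 - 36945/(-30/19 + (⅛)*172) = 43807*(1/19003) - 36945/(-30/19 + 43/2) = 43807/19003 - 36945/757/38 = 43807/19003 - 36945*38/757 = 43807/19003 - 1403910/757 = -26645339831/14385271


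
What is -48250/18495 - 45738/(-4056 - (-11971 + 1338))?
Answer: -232652912/24328323 ≈ -9.5630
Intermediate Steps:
-48250/18495 - 45738/(-4056 - (-11971 + 1338)) = -48250*1/18495 - 45738/(-4056 - 1*(-10633)) = -9650/3699 - 45738/(-4056 + 10633) = -9650/3699 - 45738/6577 = -232652912/24328323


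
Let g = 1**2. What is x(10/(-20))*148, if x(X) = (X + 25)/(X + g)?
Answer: 7252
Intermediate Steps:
g = 1
x(X) = (25 + X)/(1 + X) (x(X) = (X + 25)/(X + 1) = (25 + X)/(1 + X))
x(10/(-20))*148 = ((25 + 10/(-20))/(1 + 10/(-20)))*148 = ((25 + 10*(-1/20))/(1 + 10*(-1/20)))*148 = ((25 - 1/2)/(1 - 1/2))*148 = ((49/2)/(1/2))*148 = (2*(49/2))*148 = 49*148 = 7252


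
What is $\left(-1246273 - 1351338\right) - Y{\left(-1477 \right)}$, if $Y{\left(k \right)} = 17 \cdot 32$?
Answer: $-2598155$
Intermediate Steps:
$Y{\left(k \right)} = 544$
$\left(-1246273 - 1351338\right) - Y{\left(-1477 \right)} = \left(-1246273 - 1351338\right) - 544 = -2597611 - 544 = -2598155$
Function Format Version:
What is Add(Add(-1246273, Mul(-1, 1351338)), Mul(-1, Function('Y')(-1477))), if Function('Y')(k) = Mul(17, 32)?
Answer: -2598155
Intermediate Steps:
Function('Y')(k) = 544
Add(Add(-1246273, Mul(-1, 1351338)), Mul(-1, Function('Y')(-1477))) = Add(Add(-1246273, Mul(-1, 1351338)), Mul(-1, 544)) = Add(Add(-1246273, -1351338), -544) = Add(-2597611, -544) = -2598155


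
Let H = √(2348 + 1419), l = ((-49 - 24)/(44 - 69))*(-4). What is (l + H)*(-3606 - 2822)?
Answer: 1876976/25 - 6428*√3767 ≈ -3.1945e+5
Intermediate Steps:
l = -292/25 (l = -73/(-25)*(-4) = -73*(-1/25)*(-4) = (73/25)*(-4) = -292/25 ≈ -11.680)
H = √3767 ≈ 61.376
(l + H)*(-3606 - 2822) = (-292/25 + √3767)*(-3606 - 2822) = (-292/25 + √3767)*(-6428) = 1876976/25 - 6428*√3767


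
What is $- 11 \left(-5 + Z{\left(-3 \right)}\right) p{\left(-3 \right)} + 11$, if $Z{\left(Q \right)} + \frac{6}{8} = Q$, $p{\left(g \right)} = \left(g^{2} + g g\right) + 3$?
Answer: $\frac{8129}{4} \approx 2032.3$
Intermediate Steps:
$p{\left(g \right)} = 3 + 2 g^{2}$ ($p{\left(g \right)} = \left(g^{2} + g^{2}\right) + 3 = 2 g^{2} + 3 = 3 + 2 g^{2}$)
$Z{\left(Q \right)} = - \frac{3}{4} + Q$
$- 11 \left(-5 + Z{\left(-3 \right)}\right) p{\left(-3 \right)} + 11 = - 11 \left(-5 - \frac{15}{4}\right) \left(3 + 2 \left(-3\right)^{2}\right) + 11 = - 11 \left(-5 - \frac{15}{4}\right) \left(3 + 2 \cdot 9\right) + 11 = - 11 \left(- \frac{35 \left(3 + 18\right)}{4}\right) + 11 = - 11 \left(\left(- \frac{35}{4}\right) 21\right) + 11 = \left(-11\right) \left(- \frac{735}{4}\right) + 11 = \frac{8085}{4} + 11 = \frac{8129}{4}$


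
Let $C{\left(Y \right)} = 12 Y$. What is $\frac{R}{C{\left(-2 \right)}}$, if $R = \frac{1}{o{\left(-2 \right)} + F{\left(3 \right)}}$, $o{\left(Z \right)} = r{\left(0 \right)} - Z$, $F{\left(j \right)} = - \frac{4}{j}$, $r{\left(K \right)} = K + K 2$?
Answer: $- \frac{1}{16} \approx -0.0625$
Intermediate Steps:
$r{\left(K \right)} = 3 K$ ($r{\left(K \right)} = K + 2 K = 3 K$)
$o{\left(Z \right)} = - Z$ ($o{\left(Z \right)} = 3 \cdot 0 - Z = 0 - Z = - Z$)
$R = \frac{3}{2}$ ($R = \frac{1}{\left(-1\right) \left(-2\right) - \frac{4}{3}} = \frac{1}{2 - \frac{4}{3}} = \frac{1}{\frac{2}{3}} = \frac{3}{2} \approx 1.5$)
$\frac{R}{C{\left(-2 \right)}} = \frac{1}{12 \left(-2\right)} \frac{3}{2} = \frac{1}{-24} \cdot \frac{3}{2} = \left(- \frac{1}{24}\right) \frac{3}{2} = - \frac{1}{16}$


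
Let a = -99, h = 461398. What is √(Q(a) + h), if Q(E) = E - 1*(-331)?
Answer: √461630 ≈ 679.43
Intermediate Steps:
Q(E) = 331 + E (Q(E) = E + 331 = 331 + E)
√(Q(a) + h) = √((331 - 99) + 461398) = √(232 + 461398) = √461630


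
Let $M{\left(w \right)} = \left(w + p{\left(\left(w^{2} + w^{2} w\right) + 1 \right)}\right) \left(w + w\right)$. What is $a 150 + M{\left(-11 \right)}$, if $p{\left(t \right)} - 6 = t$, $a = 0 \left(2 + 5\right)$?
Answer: $26708$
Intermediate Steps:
$a = 0$ ($a = 0 \cdot 7 = 0$)
$p{\left(t \right)} = 6 + t$
$M{\left(w \right)} = 2 w \left(7 + w + w^{2} + w^{3}\right)$ ($M{\left(w \right)} = \left(w + \left(6 + \left(\left(w^{2} + w^{2} w\right) + 1\right)\right)\right) \left(w + w\right) = \left(w + \left(6 + \left(\left(w^{2} + w^{3}\right) + 1\right)\right)\right) 2 w = \left(w + \left(6 + \left(1 + w^{2} + w^{3}\right)\right)\right) 2 w = \left(w + \left(7 + w^{2} + w^{3}\right)\right) 2 w = \left(7 + w + w^{2} + w^{3}\right) 2 w = 2 w \left(7 + w + w^{2} + w^{3}\right)$)
$a 150 + M{\left(-11 \right)} = 0 \cdot 150 + 2 \left(-11\right) \left(7 - 11 + \left(-11\right)^{2} + \left(-11\right)^{3}\right) = 0 + 2 \left(-11\right) \left(7 - 11 + 121 - 1331\right) = 0 + 2 \left(-11\right) \left(-1214\right) = 0 + 26708 = 26708$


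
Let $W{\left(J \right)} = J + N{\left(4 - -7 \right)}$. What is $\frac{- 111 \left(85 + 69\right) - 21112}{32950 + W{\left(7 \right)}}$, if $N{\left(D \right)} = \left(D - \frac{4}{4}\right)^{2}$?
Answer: $- \frac{38206}{33057} \approx -1.1558$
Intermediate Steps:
$N{\left(D \right)} = \left(-1 + D\right)^{2}$ ($N{\left(D \right)} = \left(D - 1\right)^{2} = \left(-1 + D\right)^{2}$)
$W{\left(J \right)} = 100 + J$ ($W{\left(J \right)} = J + \left(-1 + \left(4 - -7\right)\right)^{2} = J + \left(-1 + \left(4 + 7\right)\right)^{2} = J + \left(-1 + 11\right)^{2} = J + 10^{2} = J + 100 = 100 + J$)
$\frac{- 111 \left(85 + 69\right) - 21112}{32950 + W{\left(7 \right)}} = \frac{- 111 \left(85 + 69\right) - 21112}{32950 + \left(100 + 7\right)} = \frac{\left(-111\right) 154 - 21112}{32950 + 107} = \frac{-17094 - 21112}{33057} = \left(-38206\right) \frac{1}{33057} = - \frac{38206}{33057}$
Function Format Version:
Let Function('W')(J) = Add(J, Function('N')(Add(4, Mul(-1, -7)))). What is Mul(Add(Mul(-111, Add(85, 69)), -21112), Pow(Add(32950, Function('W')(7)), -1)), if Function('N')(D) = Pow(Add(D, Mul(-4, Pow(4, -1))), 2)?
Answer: Rational(-38206, 33057) ≈ -1.1558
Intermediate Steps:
Function('N')(D) = Pow(Add(-1, D), 2) (Function('N')(D) = Pow(Add(D, Mul(-4, Rational(1, 4))), 2) = Pow(Add(D, -1), 2) = Pow(Add(-1, D), 2))
Function('W')(J) = Add(100, J) (Function('W')(J) = Add(J, Pow(Add(-1, Add(4, Mul(-1, -7))), 2)) = Add(J, Pow(Add(-1, Add(4, 7)), 2)) = Add(J, Pow(Add(-1, 11), 2)) = Add(J, Pow(10, 2)) = Add(J, 100) = Add(100, J))
Mul(Add(Mul(-111, Add(85, 69)), -21112), Pow(Add(32950, Function('W')(7)), -1)) = Mul(Add(Mul(-111, Add(85, 69)), -21112), Pow(Add(32950, Add(100, 7)), -1)) = Mul(Add(Mul(-111, 154), -21112), Pow(Add(32950, 107), -1)) = Mul(Add(-17094, -21112), Pow(33057, -1)) = Mul(-38206, Rational(1, 33057)) = Rational(-38206, 33057)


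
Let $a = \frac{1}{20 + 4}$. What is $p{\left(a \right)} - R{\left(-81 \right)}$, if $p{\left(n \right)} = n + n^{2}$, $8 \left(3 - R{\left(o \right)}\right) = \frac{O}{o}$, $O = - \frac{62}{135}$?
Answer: $- \frac{2068649}{699840} \approx -2.9559$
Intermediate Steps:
$O = - \frac{62}{135}$ ($O = \left(-62\right) \frac{1}{135} = - \frac{62}{135} \approx -0.45926$)
$R{\left(o \right)} = 3 + \frac{31}{540 o}$ ($R{\left(o \right)} = 3 - \frac{\left(- \frac{62}{135}\right) \frac{1}{o}}{8} = 3 + \frac{31}{540 o}$)
$a = \frac{1}{24} \approx 0.041667$
$p{\left(a \right)} - R{\left(-81 \right)} = \frac{1 + \frac{1}{24}}{24} - \left(3 + \frac{31}{540 \left(-81\right)}\right) = \frac{1}{24} \cdot \frac{25}{24} - \left(3 + \frac{31}{540} \left(- \frac{1}{81}\right)\right) = \frac{25}{576} - \left(3 - \frac{31}{43740}\right) = \frac{25}{576} - \frac{131189}{43740} = - \frac{2068649}{699840}$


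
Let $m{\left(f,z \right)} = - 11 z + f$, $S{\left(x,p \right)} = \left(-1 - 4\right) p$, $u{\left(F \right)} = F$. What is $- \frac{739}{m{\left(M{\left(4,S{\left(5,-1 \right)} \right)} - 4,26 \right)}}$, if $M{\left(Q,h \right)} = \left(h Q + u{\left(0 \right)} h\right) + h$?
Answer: $\frac{739}{265} \approx 2.7887$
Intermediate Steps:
$S{\left(x,p \right)} = - 5 p$
$M{\left(Q,h \right)} = h + Q h$ ($M{\left(Q,h \right)} = \left(h Q + 0 h\right) + h = \left(Q h + 0\right) + h = Q h + h = h + Q h$)
$m{\left(f,z \right)} = f - 11 z$
$- \frac{739}{m{\left(M{\left(4,S{\left(5,-1 \right)} \right)} - 4,26 \right)}} = - \frac{739}{\left(\left(-5\right) \left(-1\right) \left(1 + 4\right) - 4\right) - 286} = - \frac{739}{\left(5 \cdot 5 - 4\right) - 286} = - \frac{739}{\left(25 - 4\right) - 286} = - \frac{739}{21 - 286} = - \frac{739}{-265} = \left(-739\right) \left(- \frac{1}{265}\right) = \frac{739}{265}$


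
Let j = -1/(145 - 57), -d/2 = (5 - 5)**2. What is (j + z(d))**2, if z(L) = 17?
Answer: 2235025/7744 ≈ 288.61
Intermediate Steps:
d = 0 (d = -2*(5 - 5)**2 = -2*0**2 = -2*0 = 0)
j = -1/88 ≈ -0.011364
(j + z(d))**2 = (-1/88 + 17)**2 = (1495/88)**2 = 2235025/7744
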